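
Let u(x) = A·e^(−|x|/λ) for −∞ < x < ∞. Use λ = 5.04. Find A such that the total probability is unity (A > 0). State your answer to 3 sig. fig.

A ≈ 0.445

Normalization requires ∫|u|² dx = 1, integrated from −∞ to ∞.
∫|u|² dx = A²·(λ).
Hence A² = 1/[λ].
Substituting λ = 5.04 gives A² = 0.1984, so A = 0.4454.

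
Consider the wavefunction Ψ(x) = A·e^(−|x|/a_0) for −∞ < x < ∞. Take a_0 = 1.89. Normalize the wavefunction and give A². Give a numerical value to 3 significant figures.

We need A² ∫|f|² dx = 1, taking the integral from −∞ to ∞.
With ∫₀^∞ x^0 e^(−αx) dx = 0!/α^1, ∫|Ψ|² dx = A²·(a_0).
Substituting a_0 = 1.89 gives A² = 0.5291, so A = 0.7274.

A^2 ≈ 0.529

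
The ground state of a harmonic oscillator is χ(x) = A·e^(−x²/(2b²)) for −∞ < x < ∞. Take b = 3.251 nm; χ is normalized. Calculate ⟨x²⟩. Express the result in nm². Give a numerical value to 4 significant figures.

⟨x^2⟩ ≈ 5.285 nm^2

The expectation value is the |χ|²-weighted average of x^2: ∫ x^2|χ|² dx.
Differentiating ∫e^(−αx²) dx = √(π/α) under α to get the higher moments, the ratio of the moment integral to the normalization integral gives ⟨x²⟩ = b^2/2.
Putting b = 3.251 gives 5.2845.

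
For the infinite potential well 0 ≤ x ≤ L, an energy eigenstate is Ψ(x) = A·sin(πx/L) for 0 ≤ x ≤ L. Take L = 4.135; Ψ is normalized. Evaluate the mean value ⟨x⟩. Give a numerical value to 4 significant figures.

By definition ⟨x⟩ = ∫ x |Ψ(x)|² dx.
With ∫₀^L sin²(nπx/L) dx = L/2, the ratio of the moment integral to the normalization integral gives ⟨x⟩ = L/2.
Putting L = 4.135 gives 2.0675.

⟨x⟩ ≈ 2.068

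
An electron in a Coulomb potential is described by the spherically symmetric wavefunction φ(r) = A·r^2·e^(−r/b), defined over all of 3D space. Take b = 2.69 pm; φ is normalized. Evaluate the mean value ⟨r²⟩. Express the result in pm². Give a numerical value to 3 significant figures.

⟨r²⟩ = ∫ r^2 |φ|² 4πr² dr over the full domain.
Recall ∫₀^∞ r^m e^(−r/β) dr = m!·β^(m+1), evaluating both integrals, ⟨r²⟩ = 14·b^2.
Putting b = 2.69 gives 101.3.

⟨r^2⟩ ≈ 101 pm^2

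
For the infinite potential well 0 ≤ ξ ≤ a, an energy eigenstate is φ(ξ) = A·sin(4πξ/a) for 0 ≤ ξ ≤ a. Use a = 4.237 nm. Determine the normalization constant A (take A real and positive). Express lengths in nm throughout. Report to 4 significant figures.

A ≈ 0.6870 nm^(-1/2)

We need A² ∫|f|² dξ = 1, taking the integral from 0 to a.
Carrying out the integral gives A² · a/2.
Setting this equal to 1 gives A² = 1/(a/2).
With a = 4.237: A² = 0.47203 and A = 0.68705.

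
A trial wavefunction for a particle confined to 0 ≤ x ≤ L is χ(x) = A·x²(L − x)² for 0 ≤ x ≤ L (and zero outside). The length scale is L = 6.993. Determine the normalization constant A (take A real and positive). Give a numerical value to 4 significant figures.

A ≈ 0.003969

Require ∫ |χ|² dx = 1 over the whole domain.
Expanding the polynomial and integrating term by term, ∫|χ|² dx = A²·(L^9/630).
So A² = (L^9/630)^(−1).
Plugging in L = 6.993 yields A = 0.0039690.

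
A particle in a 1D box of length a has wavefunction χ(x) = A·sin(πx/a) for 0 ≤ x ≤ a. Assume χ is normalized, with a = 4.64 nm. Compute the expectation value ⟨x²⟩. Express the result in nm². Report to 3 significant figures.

⟨x^2⟩ ≈ 6.09 nm^2

The expectation value is the |χ|²-weighted average of x^2: ∫ x^2|χ|² dx.
Using sin²θ = (1 − cos 2θ)/2, since the A² factors cancel between numerator and denominator, ⟨x²⟩ = -a^2/(2·π^2) + a^2/3.
With a = 4.64, ⟨x^2⟩ = 6.086.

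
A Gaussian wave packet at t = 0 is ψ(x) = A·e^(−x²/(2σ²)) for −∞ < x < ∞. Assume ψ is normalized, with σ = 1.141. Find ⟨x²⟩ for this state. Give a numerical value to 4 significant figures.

⟨x^2⟩ ≈ 0.6509

⟨x²⟩ = ∫ x^2 |ψ|² dx over the full domain.
Differentiating ∫e^(−αx²) dx = √(π/α) under α to get the higher moments, the ratio of the moment integral to the normalization integral gives ⟨x²⟩ = σ^2/2.
With σ = 1.141, ⟨x^2⟩ = 0.65094.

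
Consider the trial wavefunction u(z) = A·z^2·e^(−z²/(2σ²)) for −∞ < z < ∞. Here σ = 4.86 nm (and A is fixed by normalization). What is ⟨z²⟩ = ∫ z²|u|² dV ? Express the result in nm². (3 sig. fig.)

The expectation value is the |u|²-weighted average of z^2: ∫ z^2|u|² dz.
Using the Gaussian integral ∫_{−∞}^{∞} e^(−αz²) dz = √(π/α), since the A² factors cancel between numerator and denominator, ⟨z²⟩ = 5·σ^2/2.
With σ = 4.86, ⟨z^2⟩ = 59.05.

⟨z^2⟩ ≈ 59.0 nm^2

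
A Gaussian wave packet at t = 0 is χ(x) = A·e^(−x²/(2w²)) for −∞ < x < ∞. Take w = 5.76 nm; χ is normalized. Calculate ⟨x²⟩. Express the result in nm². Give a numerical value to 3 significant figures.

⟨x^2⟩ ≈ 16.6 nm^2

The expectation value is the |χ|²-weighted average of x^2: ∫ x^2|χ|² dx.
Evaluating both integrals, ⟨x²⟩ = w^2/2.
Putting w = 5.76 gives 16.59.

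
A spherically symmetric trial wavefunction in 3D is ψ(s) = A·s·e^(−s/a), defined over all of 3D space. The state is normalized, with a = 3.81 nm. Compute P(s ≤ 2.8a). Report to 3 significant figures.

P ≈ 0.658

Integrate the radial probability density 4πs²|ψ|² over s ≤ 2.8a.
The full normalization integral is A²·[3·π·a^5] = 1, fixing A².
In terms of u = s/a (A², 4π and the length scale all cancel between numerator and denominator), P = [∫_{0}^{2.8} u^4·e^(-2·u) du] / [∫_{0}^{∞} u^4·e^(-2·u) du].
With ∫ u^4·e^(-2·u) du = -(u^4/2 + u^3 + 3·u^2/2 + 3·u/2 + 3/4)·e^(-2·u) + C, the region integral is ≈ 0.49339 and the full one is 3/4.
Taking the ratio yields P = 0.6578.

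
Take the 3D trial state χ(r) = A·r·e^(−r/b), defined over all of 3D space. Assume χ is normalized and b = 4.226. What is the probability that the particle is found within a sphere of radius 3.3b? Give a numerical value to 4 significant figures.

P ≈ 0.7873

P = ∫ |χ|² 4πr² dr over r ≤ 3.3b.
Normalization gives A² = 1/(3·π·b^5).
Let u = r/b; then A², 4π and the length scale all cancel, so P = ∫_{0}^{3.3} u^4·e^(-2·u) du ÷ ∫_{0}^{∞} u^4·e^(-2·u) du.
Using ∫ u^4·e^(-2·u) du = -(u^4/2 + u^3 + 3·u^2/2 + 3·u/2 + 3/4)·e^(-2·u), the numerator is ≈ 0.590472 and the denominator is 3/4.
Taking the ratio yields P = 0.78730.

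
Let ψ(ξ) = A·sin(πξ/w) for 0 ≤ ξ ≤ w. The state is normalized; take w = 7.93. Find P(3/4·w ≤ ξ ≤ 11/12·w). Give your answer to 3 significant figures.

P = ∫_{3/4·w}^{11/12·w} |ψ(ξ)|² dξ.
The normalization integral ∫|ψ|²dξ over the whole domain equals w/2·A², and A² cancels in the ratio.
Let u = ξ/w; then A² and the length scale cancel, so P = ∫_{3/4}^{11/12} sin(π·u)^2 du ÷ ∫_{0}^{1} sin(π·u)^2 du.
Using ∫ sin(π·u)^2 du = u/2 - sin(2·π·u)/(4·π), the numerator is 1/12 - 1/(8·π) and the denominator is 1/2.
Taking the ratio, P = (-3 + 2·π)/(12·π).

P ≈ 0.0871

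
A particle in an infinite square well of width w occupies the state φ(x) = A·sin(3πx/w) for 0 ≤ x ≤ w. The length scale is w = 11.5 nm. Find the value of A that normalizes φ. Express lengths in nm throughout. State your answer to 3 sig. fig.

A ≈ 0.417 nm^(-1/2)

The normalization condition is ∫|φ|² dx = 1 from 0 to w.
∫|φ|² dx = A²·(w/2).
So A² = (w/2)^(−1).
Plugging in w = 11.5 yields A = 0.4170.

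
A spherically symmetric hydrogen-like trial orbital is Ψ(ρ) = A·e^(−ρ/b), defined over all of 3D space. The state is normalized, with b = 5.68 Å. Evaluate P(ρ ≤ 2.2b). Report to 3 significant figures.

P ≈ 0.815

P = ∫ |Ψ|² 4πρ² dρ over ρ ≤ 2.2b.
Normalization gives A² = 1/(π·b^3).
Let u = ρ/b; then A², 4π and the length scale all cancel, so P = ∫_{0}^{2.2} u^2·e^(-2·u) du ÷ ∫_{0}^{∞} u^2·e^(-2·u) du.
With ∫ u^2·e^(-2·u) du = -(2·u^2 + 2·u + 1)·e^(-2·u)/4 + C, the region integral is 1/4 - 377·e^(-22/5)/100 and the full one is 1/4.
This evaluates to P = 0.8149.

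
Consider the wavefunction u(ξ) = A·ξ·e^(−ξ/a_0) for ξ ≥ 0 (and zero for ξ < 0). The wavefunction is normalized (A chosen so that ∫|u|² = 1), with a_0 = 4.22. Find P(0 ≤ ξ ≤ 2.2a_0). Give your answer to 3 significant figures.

P = ∫_{0}^{2.2a_0} |u(ξ)|² dξ.
Since A² = 1/(a_0^3/4), this is the region integral divided by the full normalization integral.
In terms of t = ξ/a_0 (A² and the length scale cancel between numerator and denominator), P = [∫_{0}^{2.2} t^2·e^(-2·t) dt] / [∫_{0}^{∞} t^2·e^(-2·t) dt].
An antiderivative of t^2·e^(-2·t) is -(2·t^2 + 2·t + 1)·e^(-2·t)/4; evaluating from 0 to 2.2 gives 1/4 - 377·e^(-22/5)/100, while the full integral is 1/4.
This works out to P = 0.8149.

P ≈ 0.815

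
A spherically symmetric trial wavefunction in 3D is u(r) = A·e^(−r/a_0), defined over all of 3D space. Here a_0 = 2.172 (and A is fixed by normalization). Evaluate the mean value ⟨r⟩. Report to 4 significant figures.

By definition ⟨r⟩ = ∫ r |u(r)|² 4πr² dr.
With ∫₀^∞ r^3 e^(−αr) dr = 3!/α^4, since the A² factors cancel between numerator and denominator, ⟨r⟩ = 3·a_0/2.
Putting a_0 = 2.172 gives 3.2580.

⟨r⟩ ≈ 3.258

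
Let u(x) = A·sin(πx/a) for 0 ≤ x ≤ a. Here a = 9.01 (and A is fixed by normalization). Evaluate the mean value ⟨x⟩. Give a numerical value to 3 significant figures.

⟨x⟩ ≈ 4.51

By definition ⟨x⟩ = ∫ x |u(x)|² dx.
With ∫₀^a sin²(nπx/a) dx = a/2, since the A² factors cancel between numerator and denominator, ⟨x⟩ = a/2.
Putting a = 9.01 gives 4.505.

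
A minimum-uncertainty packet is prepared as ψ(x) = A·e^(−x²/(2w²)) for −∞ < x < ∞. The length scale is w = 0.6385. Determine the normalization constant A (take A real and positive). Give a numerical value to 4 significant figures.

A ≈ 0.9400

Require ∫ |ψ|² dx = 1 over the whole domain.
With ψ = A·e^(−x²/(2w²)), the integral evaluates to A²·[√(π)·w].
So A² = (√(π)·w)^(−1).
With w = 0.6385: A² = 0.88362 and A = 0.94001.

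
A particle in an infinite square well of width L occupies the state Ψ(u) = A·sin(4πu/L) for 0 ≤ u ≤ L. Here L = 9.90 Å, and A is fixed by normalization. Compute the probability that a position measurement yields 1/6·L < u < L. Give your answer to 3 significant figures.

P ≈ 0.799

|Ψ|² is the probability density, so P = ∫_{1/6·L}^{L} |Ψ|² du.
Since A² = 1/(L/2), this is the region integral divided by the full normalization integral.
In terms of t = u/L (A² and the length scale cancel between numerator and denominator), P = [∫_{1/6}^{1} sin(4·π·t)^2 dt] / [∫_{0}^{1} sin(4·π·t)^2 dt].
An antiderivative of sin(4·π·t)^2 is t/2 - sin(4·π·t)·cos(4·π·t)/(8·π); evaluating from 1/6 to 1 gives -√(3)/(32·π) + 5/12, while the full integral is 1/2.
The result is P = -√(3)/(16·π) + 5/6.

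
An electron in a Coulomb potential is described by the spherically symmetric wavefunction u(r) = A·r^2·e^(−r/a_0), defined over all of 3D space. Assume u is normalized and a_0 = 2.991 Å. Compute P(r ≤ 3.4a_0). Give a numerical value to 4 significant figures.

P ≈ 0.5201

P = ∫ |u|² 4πr² dr over r ≤ 3.4a_0.
The full normalization integral is A²·[45·π·a_0^7/2] = 1, fixing A².
In terms of t = r/a_0 (A², 4π and the length scale all cancel between numerator and denominator), P = [∫_{0}^{3.4} t^6·e^(-2·t) dt] / [∫_{0}^{∞} t^6·e^(-2·t) dt].
With ∫ t^6·e^(-2·t) dt = -(4·t^6 + 12·t^5 + 30·t^4 + 60·t^3 + 90·t^2 + 90·t + 45)·e^(-2·t)/8 + C, the region integral is ≈ 2.92547 and the full one is 45/8.
Taking the ratio yields P = 0.52008.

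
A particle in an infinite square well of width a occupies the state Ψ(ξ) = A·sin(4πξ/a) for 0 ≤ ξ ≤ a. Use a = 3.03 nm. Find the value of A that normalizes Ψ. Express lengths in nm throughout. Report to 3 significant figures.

Require ∫ |Ψ|² dξ = 1 over the whole domain.
With ∫₀^a sin²(nπξ/a) dξ = a/2, ∫|Ψ|² dξ = A²·(a/2).
Substituting a = 3.03 gives A² = 0.6601, so A = 0.8124.

A ≈ 0.812 nm^(-1/2)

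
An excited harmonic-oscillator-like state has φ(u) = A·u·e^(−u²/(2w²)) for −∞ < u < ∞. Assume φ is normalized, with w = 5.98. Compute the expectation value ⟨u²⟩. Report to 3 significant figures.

By definition ⟨u²⟩ = ∫ u^2 |φ(u)|² du.
With ∫_{−∞}^{∞} u^(2m) e^(−αu²) du = (2m−1)!!·√π / (2^m α^(m+1/2)), the ratio of the moment integral to the normalization integral gives ⟨u²⟩ = 3·w^2/2.
With w = 5.98, ⟨u^2⟩ = 53.64.

⟨u^2⟩ ≈ 53.6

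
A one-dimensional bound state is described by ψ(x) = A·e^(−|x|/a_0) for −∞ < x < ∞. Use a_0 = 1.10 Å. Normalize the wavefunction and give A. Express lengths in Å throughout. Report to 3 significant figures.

Require ∫ |ψ|² dx = 1 over the whole domain.
With ψ = A·e^(−|x|/a_0), the integral evaluates to A²·[a_0].
Hence A² = 1/[a_0].
Plugging in a_0 = 1.10 yields A = 0.9535.

A ≈ 0.953 Å^(-1/2)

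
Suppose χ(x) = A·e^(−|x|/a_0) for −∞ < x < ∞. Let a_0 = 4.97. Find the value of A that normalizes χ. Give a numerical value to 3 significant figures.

A ≈ 0.449

Require ∫ |χ|² dx = 1 over the whole domain.
Using ∫₀^∞ xⁿ e^(−αx) dx = n!/αⁿ⁺¹, the integral (without the A² prefactor) comes out to a_0.
With a_0 = 4.97: A² = 0.2012 and A = 0.4486.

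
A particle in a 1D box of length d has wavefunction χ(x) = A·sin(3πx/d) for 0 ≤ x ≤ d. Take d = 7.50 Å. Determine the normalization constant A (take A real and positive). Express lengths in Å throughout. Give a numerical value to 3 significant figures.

A ≈ 0.516 Å^(-1/2)

Normalization requires ∫|χ|² dx = 1, integrated from 0 to d.
With ∫₀^d sin²(nπx/d) dx = d/2, with χ = A·sin(3πx/d), the integral evaluates to A²·[d/2].
So A² = (d/2)^(−1).
With d = 7.50: A² = 0.2667 and A = 0.5164.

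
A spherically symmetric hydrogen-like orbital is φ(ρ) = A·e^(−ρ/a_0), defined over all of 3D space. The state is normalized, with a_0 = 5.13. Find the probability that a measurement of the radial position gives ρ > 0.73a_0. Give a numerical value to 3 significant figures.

P = ∫ |φ|² 4πρ² dρ over ρ > 0.73a_0.
A² is fixed by ∫₀^∞ 4πρ²|φ|² dρ = 1, i.e. A² = (π·a_0^3)^(−1).
Let u = ρ/a_0; then A², 4π and the length scale all cancel, so P = ∫_{0.73}^{∞} u^2·e^(-2·u) du ÷ ∫_{0}^{∞} u^2·e^(-2·u) du.
With ∫ u^2·e^(-2·u) du = -(2·u^2 + 2·u + 1)·e^(-2·u)/4 + C, the region integral is ≈ 0.20470 and the full one is 1/4.
Taking the ratio yields P = 0.8188.

P ≈ 0.819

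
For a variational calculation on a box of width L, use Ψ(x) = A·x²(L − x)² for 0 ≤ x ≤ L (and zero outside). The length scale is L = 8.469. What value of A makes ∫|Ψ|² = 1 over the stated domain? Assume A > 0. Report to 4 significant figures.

A ≈ 0.001677

The normalization condition is ∫|Ψ|² dx = 1 from 0 to L.
Carrying out the integral gives A² · L^9/630.
With L = 8.469: A² = 0.0000028109 and A = 0.0016766.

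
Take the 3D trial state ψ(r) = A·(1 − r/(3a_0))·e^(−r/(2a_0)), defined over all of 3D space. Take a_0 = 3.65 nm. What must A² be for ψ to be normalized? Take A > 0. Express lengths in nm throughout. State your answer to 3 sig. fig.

Require ∫ |ψ|² 4πr² dr = 1 over the whole domain.
In 3D with spherical symmetry the volume element is 4πr² dr.
With ∫₀^∞ r^4 e^(−αr) dr = 4!/α^5, carrying out the integral gives A² · 8·π·a_0^3/3.
With a_0 = 3.65: A² = 0.002455 and A = 0.04955.

A^2 ≈ 0.00245 nm^(-3)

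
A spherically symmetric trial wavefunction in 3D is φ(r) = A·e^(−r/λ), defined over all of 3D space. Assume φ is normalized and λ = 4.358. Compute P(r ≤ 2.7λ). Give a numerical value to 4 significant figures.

Integrate the radial probability density 4πr²|φ|² over r ≤ 2.7λ.
The full normalization integral is A²·[π·λ^3] = 1, fixing A².
Substituting u = r/λ, A², 4π and the length scale all cancel in the ratio: P = ∫_{0}^{2.7} u^2·e^(-2·u) du / ∫_{0}^{∞} u^2·e^(-2·u) du.
Using ∫ u^2·e^(-2·u) du = -(2·u^2 + 2·u + 1)·e^(-2·u)/4, the numerator is 1/4 - 1049·e^(-27/5)/200 and the denominator is 1/4.
This evaluates to P = 0.90524.

P ≈ 0.9052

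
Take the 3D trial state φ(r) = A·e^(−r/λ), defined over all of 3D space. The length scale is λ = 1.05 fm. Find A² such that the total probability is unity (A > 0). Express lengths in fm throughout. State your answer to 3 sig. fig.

A^2 ≈ 0.275 fm^(-3)

The normalization condition is ∫|φ|² 4πr² dr = 1 from 0 to ∞.
(Spherical symmetry: dV = 4πr² dr.)
Recall ∫₀^∞ r^m e^(−r/β) dr = m!·β^(m+1), with φ = A·e^(−r/λ), the integral evaluates to A²·[π·λ^3].
So A² = (π·λ^3)^(−1).
Plugging in λ = 1.05 yields A = 0.5244.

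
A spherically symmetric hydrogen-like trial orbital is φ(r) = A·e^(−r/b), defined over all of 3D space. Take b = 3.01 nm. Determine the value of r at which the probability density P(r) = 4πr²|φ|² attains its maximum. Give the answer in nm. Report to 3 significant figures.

r ≈ 3.01 nm

Set d/dr [P(r) = 4πr²|φ|²] = 0 and solve for r > 0.
Solving yields r = b.
With b = 3.01, the most probable radial distance is 3.010 nm.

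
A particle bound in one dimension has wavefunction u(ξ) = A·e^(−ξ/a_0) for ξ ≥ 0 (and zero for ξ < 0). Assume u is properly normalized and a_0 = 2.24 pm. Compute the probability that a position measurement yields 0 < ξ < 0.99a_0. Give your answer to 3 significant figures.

The probability is P = ∫ |u|² dξ over [0, 0.99a_0].
The normalization integral ∫|u|²dξ over the whole domain equals a_0/2·A², and A² cancels in the ratio.
In terms of t = ξ/a_0 (A² and the length scale cancel between numerator and denominator), P = [∫_{0}^{0.99} e^(-2·t) dt] / [∫_{0}^{∞} e^(-2·t) dt].
An antiderivative of e^(-2·t) is -e^(-2·t)/2; evaluating from 0 to 0.99 gives 1/2 - e^(-99/50)/2, while the full integral is 1/2.
The result is P = 0.8619.

P ≈ 0.862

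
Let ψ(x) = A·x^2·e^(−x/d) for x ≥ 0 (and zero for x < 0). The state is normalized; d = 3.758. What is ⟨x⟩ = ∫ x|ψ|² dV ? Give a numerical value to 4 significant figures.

⟨x⟩ ≈ 9.395

⟨x⟩ = ∫ x |ψ|² dx over the full domain.
Evaluating both integrals, ⟨x⟩ = 5·d/2.
With d = 3.758, ⟨x⟩ = 9.3950.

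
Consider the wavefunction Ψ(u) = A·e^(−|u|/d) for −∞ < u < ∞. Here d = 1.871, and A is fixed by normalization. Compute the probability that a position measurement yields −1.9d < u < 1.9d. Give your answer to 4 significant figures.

P ≈ 0.9776

|Ψ|² is the probability density, so P = ∫_{−1.9d}^{1.9d} |Ψ|² du.
With A² fixed by ∫|Ψ|² = 1, i.e. A² = (d)^(−1), substitute and integrate.
By symmetry take twice the u ≥ 0 contribution in numerator and denominator; the 2's cancel. In terms of t = u/d (A² and the length scale cancel between numerator and denominator), P = [∫_{0}^{1.9} e^(-2·t) dt] / [∫_{0}^{∞} e^(-2·t) dt].
With ∫ e^(-2·t) dt = -e^(-2·t)/2 + C, the region integral is 1/2 - e^(-19/5)/2 and the full one is 1/2.
The result is P = 0.97763.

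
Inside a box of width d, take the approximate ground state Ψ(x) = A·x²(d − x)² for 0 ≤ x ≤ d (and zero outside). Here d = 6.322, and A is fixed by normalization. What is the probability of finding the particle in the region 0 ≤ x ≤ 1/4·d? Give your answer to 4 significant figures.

P = ∫_{0}^{1/4·d} |Ψ(x)|² dx.
With A² fixed by ∫|Ψ|² = 1, i.e. A² = (d^9/630)^(−1), substitute and integrate.
In terms of u = x/d (A² and the length scale cancel between numerator and denominator), P = [∫_{0}^{1/4} u^4·(1 - u)^4 du] / [∫_{0}^{1} u^4·(1 - u)^4 du].
With ∫ u^4·(1 - u)^4 du = u^5·(70·u^4 - 315·u^3 + 540·u^2 - 420·u + 126)/630 + C, the region integral is ≈ 0.0000776624 and the full one is 1/630.
Evaluating gives P = 0.048927.

P ≈ 0.04893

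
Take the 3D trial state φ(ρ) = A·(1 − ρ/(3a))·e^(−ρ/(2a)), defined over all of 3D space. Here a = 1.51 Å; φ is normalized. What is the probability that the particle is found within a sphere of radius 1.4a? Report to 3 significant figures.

P ≈ 0.234

Integrate the radial probability density 4πρ²|φ|² over ρ ≤ 1.4a.
The full normalization integral is A²·[8·π·a^3/3] = 1, fixing A².
In terms of u = ρ/a (A², 4π and the length scale all cancel between numerator and denominator), P = [∫_{0}^{1.4} u^2·(1 - u/3)^2·e^(-u) du] / [∫_{0}^{∞} u^2·(1 - u/3)^2·e^(-u) du].
With ∫ u^2·(1 - u/3)^2·e^(-u) du = (-u^4 + 2·u^3 - 3·u^2 - 6·u - 6)·e^(-u)/9 + C, the region integral is 2/3 - 1294·e^(-7/5)/625 and the full one is 2/3.
Taking the ratio yields P = 0.2342.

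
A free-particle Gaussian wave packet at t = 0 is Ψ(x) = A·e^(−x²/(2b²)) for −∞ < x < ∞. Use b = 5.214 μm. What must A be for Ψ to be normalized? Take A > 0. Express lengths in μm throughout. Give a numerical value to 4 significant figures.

A ≈ 0.3289 μm^(-1/2)

We need A² ∫|f|² dx = 1, taking the integral from −∞ to ∞.
Using the Gaussian integral ∫_{−∞}^{∞} e^(−αx²) dx = √(π/α), carrying out the integral gives A² · √(π)·b.
Hence A² = 1/[√(π)·b].
With b = 5.214: A² = 0.10821 and A = 0.32895.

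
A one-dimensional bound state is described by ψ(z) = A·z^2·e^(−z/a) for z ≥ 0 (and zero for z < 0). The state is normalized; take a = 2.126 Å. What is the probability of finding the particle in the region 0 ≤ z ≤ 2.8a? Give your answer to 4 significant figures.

P ≈ 0.6578

The probability is P = ∫ |ψ|² dz over [0, 2.8a].
The normalization integral ∫|ψ|²dz over the whole domain equals 3·a^5/4·A², and A² cancels in the ratio.
In terms of u = z/a (A² and the length scale cancel between numerator and denominator), P = [∫_{0}^{2.8} u^4·e^(-2·u) du] / [∫_{0}^{∞} u^4·e^(-2·u) du].
With ∫ u^4·e^(-2·u) du = -(u^4/2 + u^3 + 3·u^2/2 + 3·u/2 + 3/4)·e^(-2·u) + C, the region integral is ≈ 0.493387 and the full one is 3/4.
The result is P = 0.65785.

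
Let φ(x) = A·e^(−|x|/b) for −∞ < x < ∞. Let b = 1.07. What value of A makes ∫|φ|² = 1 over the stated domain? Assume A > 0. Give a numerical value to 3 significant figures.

A ≈ 0.967

Normalization requires ∫|φ|² dx = 1, integrated from −∞ to ∞.
Recall ∫₀^∞ x^m e^(−x/β) dx = m!·β^(m+1), ∫|φ|² dx = A²·(b).
Substituting b = 1.07 gives A² = 0.9346, so A = 0.9667.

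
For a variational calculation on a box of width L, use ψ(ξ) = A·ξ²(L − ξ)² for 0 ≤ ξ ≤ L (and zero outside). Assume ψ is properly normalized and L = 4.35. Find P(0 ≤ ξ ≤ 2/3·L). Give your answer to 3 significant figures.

P ≈ 0.855

The probability is P = ∫ |ψ|² dξ over [0, 2/3·L].
Since A² = 1/(L^9/630), this is the region integral divided by the full normalization integral.
In terms of u = ξ/L (A² and the length scale cancel between numerator and denominator), P = [∫_{0}^{2/3} u^4·(1 - u)^4 du] / [∫_{0}^{1} u^4·(1 - u)^4 du].
Using ∫ u^4·(1 - u)^4 du = u^5·(70·u^4 - 315·u^3 + 540·u^2 - 420·u + 126)/630, the numerator is ≈ 0.0013574 and the denominator is 1/630.
Taking the ratio, P = 0.8552.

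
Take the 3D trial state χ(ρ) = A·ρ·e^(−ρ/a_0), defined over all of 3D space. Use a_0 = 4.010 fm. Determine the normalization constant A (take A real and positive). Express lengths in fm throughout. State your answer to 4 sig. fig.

Normalization requires ∫|χ|² 4πρ² dρ = 1, integrated from 0 to ∞.
In 3D with spherical symmetry the volume element is 4πρ² dρ.
Using ∫₀^∞ ρⁿ e^(−αρ) dρ = n!/αⁿ⁺¹, ∫|χ|² 4πρ² dρ = A²·(3·π·a_0^5).
Setting this equal to 1 gives A² = 1/(3·π·a_0^5).
Plugging in a_0 = 4.010 yields A = 0.010116.

A ≈ 0.01012 fm^(-5/2)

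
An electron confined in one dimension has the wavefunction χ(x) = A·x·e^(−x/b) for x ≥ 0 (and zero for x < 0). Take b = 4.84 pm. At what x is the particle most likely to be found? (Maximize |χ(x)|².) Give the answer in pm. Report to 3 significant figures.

Differentiate |χ(x)|² with respect to x and set to zero.
This gives x = b.
With b = 4.84, the most probable position is 4.840 pm.

x ≈ 4.84 pm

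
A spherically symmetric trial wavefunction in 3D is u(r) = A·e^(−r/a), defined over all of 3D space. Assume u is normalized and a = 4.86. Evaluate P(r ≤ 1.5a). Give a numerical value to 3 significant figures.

P ≈ 0.577

Integrate the radial probability density 4πr²|u|² over r ≤ 1.5a.
The full normalization integral is A²·[π·a^3] = 1, fixing A².
Substituting t = r/a, A², 4π and the length scale all cancel in the ratio: P = ∫_{0}^{1.5} t^2·e^(-2·t) dt / ∫_{0}^{∞} t^2·e^(-2·t) dt.
With ∫ t^2·e^(-2·t) dt = -(2·t^2 + 2·t + 1)·e^(-2·t)/4 + C, the region integral is 1/4 - 17·e^(-3)/8 and the full one is 1/4.
The region integral divided by the full integral gives P = 0.5768.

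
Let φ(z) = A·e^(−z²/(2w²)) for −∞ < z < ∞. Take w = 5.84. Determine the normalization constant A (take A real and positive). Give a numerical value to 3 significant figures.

A ≈ 0.311

The normalization condition is ∫|φ|² dz = 1 from −∞ to ∞.
Using the Gaussian integral ∫_{−∞}^{∞} e^(−αz²) dz = √(π/α), with φ = A·e^(−z²/(2w²)), the integral evaluates to A²·[√(π)·w].
Setting this equal to 1 gives A² = 1/(√(π)·w).
Plugging in w = 5.84 yields A = 0.3108.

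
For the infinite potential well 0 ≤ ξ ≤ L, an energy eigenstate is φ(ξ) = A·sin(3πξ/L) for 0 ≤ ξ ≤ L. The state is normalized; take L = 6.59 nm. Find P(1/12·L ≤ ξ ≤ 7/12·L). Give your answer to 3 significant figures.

|φ|² is the probability density, so P = ∫_{1/12·L}^{7/12·L} |φ|² dξ.
With A² fixed by ∫|φ|² = 1, i.e. A² = (L/2)^(−1), substitute and integrate.
Let u = ξ/L; then A² and the length scale cancel, so P = ∫_{1/12}^{7/12} sin(3·π·u)^2 du ÷ ∫_{0}^{1} sin(3·π·u)^2 du.
An antiderivative of sin(3·π·u)^2 is u/2 - sin(6·π·u)/(12·π); evaluating from 1/12 to 7/12 gives 1/(6·π) + 1/4, while the full integral is 1/2.
This works out to P = (2 + 3·π)/(6·π).

P ≈ 0.606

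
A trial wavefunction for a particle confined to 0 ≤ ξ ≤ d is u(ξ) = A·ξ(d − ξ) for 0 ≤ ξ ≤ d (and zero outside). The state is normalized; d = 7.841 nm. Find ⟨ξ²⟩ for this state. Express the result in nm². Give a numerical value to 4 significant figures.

The expectation value is the |u|²-weighted average of ξ^2: ∫ ξ^2|u|² dξ.
Expanding the polynomial and integrating term by term, the ratio of the moment integral to the normalization integral gives ⟨ξ²⟩ = 2·d^2/7.
With d = 7.841, ⟨ξ^2⟩ = 17.566.

⟨ξ^2⟩ ≈ 17.57 nm^2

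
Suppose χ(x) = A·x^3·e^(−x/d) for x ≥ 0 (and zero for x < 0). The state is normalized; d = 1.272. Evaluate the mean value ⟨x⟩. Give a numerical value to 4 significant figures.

⟨x⟩ = ∫ x |χ|² dx over the full domain.
Using ∫₀^∞ xⁿ e^(−αx) dx = n!/αⁿ⁺¹, since the A² factors cancel between numerator and denominator, ⟨x⟩ = 7·d/2.
With d = 1.272, ⟨x⟩ = 4.4520.

⟨x⟩ ≈ 4.452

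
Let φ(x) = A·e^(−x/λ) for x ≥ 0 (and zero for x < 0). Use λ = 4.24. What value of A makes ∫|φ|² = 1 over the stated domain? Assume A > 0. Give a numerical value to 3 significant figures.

A ≈ 0.687

We need A² ∫|f|² dx = 1, taking the integral from 0 to ∞.
Recall ∫₀^∞ x^m e^(−x/β) dx = m!·β^(m+1), the integral (without the A² prefactor) comes out to λ/2.
So A² = (λ/2)^(−1).
With λ = 4.24: A² = 0.4717 and A = 0.6868.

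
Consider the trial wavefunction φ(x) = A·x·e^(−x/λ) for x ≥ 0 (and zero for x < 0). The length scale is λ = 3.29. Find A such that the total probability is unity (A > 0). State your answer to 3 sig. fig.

The normalization condition is ∫|φ|² dx = 1 from 0 to ∞.
Carrying out the integral gives A² · λ^3/4.
So A² = (λ^3/4)^(−1).
Substituting λ = 3.29 gives A² = 0.1123, so A = 0.3351.

A ≈ 0.335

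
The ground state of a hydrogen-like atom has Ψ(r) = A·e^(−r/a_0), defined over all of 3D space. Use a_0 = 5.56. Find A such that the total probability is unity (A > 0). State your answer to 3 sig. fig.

A ≈ 0.0430

Require ∫ |Ψ|² 4πr² dr = 1 over the whole domain.
(Spherical symmetry: dV = 4πr² dr.)
With Ψ = A·e^(−r/a_0), the integral evaluates to A²·[π·a_0^3].
So A² = (π·a_0^3)^(−1).
Plugging in a_0 = 5.56 yields A = 0.04303.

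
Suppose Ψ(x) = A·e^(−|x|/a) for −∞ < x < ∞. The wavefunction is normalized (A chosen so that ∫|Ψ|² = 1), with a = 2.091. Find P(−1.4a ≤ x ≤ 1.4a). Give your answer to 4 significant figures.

P ≈ 0.9392

P = ∫_{−1.4a}^{1.4a} |Ψ(x)|² dx.
The normalization integral ∫|Ψ|²dx over the whole domain equals a·A², and A² cancels in the ratio.
By symmetry take twice the x ≥ 0 contribution in numerator and denominator; the 2's cancel. Substituting u = x/a, A² and the length scale cancel in the ratio: P = ∫_{0}^{1.4} e^(-2·u) du / ∫_{0}^{∞} e^(-2·u) du.
With ∫ e^(-2·u) du = -e^(-2·u)/2 + C, the region integral is 1/2 - e^(-14/5)/2 and the full one is 1/2.
This works out to P = 0.93919.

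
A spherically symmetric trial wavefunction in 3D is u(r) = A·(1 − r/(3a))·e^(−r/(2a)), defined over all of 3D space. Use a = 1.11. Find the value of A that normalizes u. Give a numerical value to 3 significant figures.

A ≈ 0.295

Normalization requires ∫|u|² 4πr² dr = 1, integrated from 0 to ∞.
(Spherical symmetry: dV = 4πr² dr.)
With ∫₀^∞ r^4 e^(−αr) dr = 4!/α^5, the integral (without the A² prefactor) comes out to 8·π·a^3/3.
Setting this equal to 1 gives A² = 1/(8·π·a^3/3).
Substituting a = 1.11 gives A² = 0.08728, so A = 0.2954.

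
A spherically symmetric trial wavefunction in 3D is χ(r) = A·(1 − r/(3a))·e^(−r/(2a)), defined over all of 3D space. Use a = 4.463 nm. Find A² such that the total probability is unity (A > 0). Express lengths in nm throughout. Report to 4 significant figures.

The normalization condition is ∫|χ|² 4πr² dr = 1 from 0 to ∞.
With ∫₀^∞ r^4 e^(−αr) dr = 4!/α^5, with χ = A·(1 − r/(3a))·e^(−r/(2a)), the integral evaluates to A²·[8·π·a^3/3].
Hence A² = 1/[8·π·a^3/3].
Plugging in a = 4.463 yields A = 0.036644.

A^2 ≈ 0.001343 nm^(-3)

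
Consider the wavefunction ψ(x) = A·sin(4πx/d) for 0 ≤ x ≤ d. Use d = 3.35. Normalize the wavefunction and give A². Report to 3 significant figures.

A^2 ≈ 0.597

The normalization condition is ∫|ψ|² dx = 1 from 0 to d.
Using sin²θ = (1 − cos 2θ)/2, the integral (without the A² prefactor) comes out to d/2.
Plugging in d = 3.35 yields A = 0.7727.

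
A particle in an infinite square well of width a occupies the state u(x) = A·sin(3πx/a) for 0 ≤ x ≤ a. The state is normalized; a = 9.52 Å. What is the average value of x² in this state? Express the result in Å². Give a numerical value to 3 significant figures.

⟨x^2⟩ ≈ 29.7 Å^2

⟨x²⟩ = ∫ x^2 |u|² dx over the full domain.
Evaluating both integrals, ⟨x²⟩ = -a^2/(18·π^2) + a^2/3.
With a = 9.52, ⟨x^2⟩ = 29.70.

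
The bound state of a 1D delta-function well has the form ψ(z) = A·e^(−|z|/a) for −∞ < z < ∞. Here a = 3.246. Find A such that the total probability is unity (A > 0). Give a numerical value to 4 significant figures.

A ≈ 0.5550

Require ∫ |ψ|² dz = 1 over the whole domain.
Recall ∫₀^∞ z^m e^(−z/β) dz = m!·β^(m+1), ∫|ψ|² dz = A²·(a).
Setting this equal to 1 gives A² = 1/(a).
With a = 3.246: A² = 0.30807 and A = 0.55504.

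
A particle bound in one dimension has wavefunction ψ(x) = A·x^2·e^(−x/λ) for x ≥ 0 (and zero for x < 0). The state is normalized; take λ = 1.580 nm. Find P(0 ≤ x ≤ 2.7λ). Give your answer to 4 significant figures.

P ≈ 0.6267

|ψ|² is the probability density, so P = ∫_{0}^{2.7λ} |ψ|² dx.
The normalization integral ∫|ψ|²dx over the whole domain equals 3·λ^5/4·A², and A² cancels in the ratio.
Let u = x/λ; then A² and the length scale cancel, so P = ∫_{0}^{2.7} u^4·e^(-2·u) du ÷ ∫_{0}^{∞} u^4·e^(-2·u) du.
With ∫ u^4·e^(-2·u) du = -(u^4/2 + u^3 + 3·u^2/2 + 3·u/2 + 3/4)·e^(-2·u) + C, the region integral is ≈ 0.470017 and the full one is 3/4.
Evaluating gives P = 0.62669.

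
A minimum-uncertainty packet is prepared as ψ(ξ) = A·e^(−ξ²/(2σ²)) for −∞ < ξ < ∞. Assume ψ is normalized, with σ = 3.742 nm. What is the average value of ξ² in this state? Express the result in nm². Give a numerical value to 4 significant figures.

⟨ξ^2⟩ ≈ 7.001 nm^2

By definition ⟨ξ²⟩ = ∫ ξ^2 |ψ(ξ)|² dξ.
The ratio of the moment integral to the normalization integral gives ⟨ξ²⟩ = σ^2/2.
With σ = 3.742, ⟨ξ^2⟩ = 7.0013.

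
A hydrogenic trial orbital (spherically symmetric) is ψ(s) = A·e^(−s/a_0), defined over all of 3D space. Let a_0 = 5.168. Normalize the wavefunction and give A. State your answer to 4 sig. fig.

A ≈ 0.04802

The normalization condition is ∫|ψ|² 4πs² ds = 1 from 0 to ∞.
(Spherical symmetry: dV = 4πs² ds.)
Carrying out the integral gives A² · π·a_0^3.
Hence A² = 1/[π·a_0^3].
With a_0 = 5.168: A² = 0.0023061 and A = 0.048022.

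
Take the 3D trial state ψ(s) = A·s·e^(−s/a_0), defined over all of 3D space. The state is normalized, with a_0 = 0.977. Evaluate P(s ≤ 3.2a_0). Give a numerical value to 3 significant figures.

P ≈ 0.765

P = ∫ |ψ|² 4πs² ds over s ≤ 3.2a_0.
The full normalization integral is A²·[3·π·a_0^5] = 1, fixing A².
Substituting u = s/a_0, A², 4π and the length scale all cancel in the ratio: P = ∫_{0}^{3.2} u^4·e^(-2·u) du / ∫_{0}^{∞} u^4·e^(-2·u) du.
With ∫ u^4·e^(-2·u) du = -(u^4/2 + u^3 + 3·u^2/2 + 3·u/2 + 3/4)·e^(-2·u) + C, the region integral is ≈ 0.57370 and the full one is 3/4.
Taking the ratio yields P = 0.7649.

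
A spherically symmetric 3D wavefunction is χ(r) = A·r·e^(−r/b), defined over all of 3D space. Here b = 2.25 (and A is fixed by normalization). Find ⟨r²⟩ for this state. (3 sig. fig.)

⟨r^2⟩ ≈ 38.0

⟨r²⟩ = ∫ r^2 |χ|² 4πr² dr over the full domain.
Using ∫₀^∞ rⁿ e^(−αr) dr = n!/αⁿ⁺¹, evaluating both integrals, ⟨r²⟩ = 15·b^2/2.
With b = 2.25, ⟨r^2⟩ = 37.97.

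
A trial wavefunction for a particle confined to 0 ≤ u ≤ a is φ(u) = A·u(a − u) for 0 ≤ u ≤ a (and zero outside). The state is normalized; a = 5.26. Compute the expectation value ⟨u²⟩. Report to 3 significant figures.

By definition ⟨u²⟩ = ∫ u^2 |φ(u)|² du.
Expanding the polynomial and integrating term by term, since the A² factors cancel between numerator and denominator, ⟨u²⟩ = 2·a^2/7.
Putting a = 5.26 gives 7.905.

⟨u^2⟩ ≈ 7.91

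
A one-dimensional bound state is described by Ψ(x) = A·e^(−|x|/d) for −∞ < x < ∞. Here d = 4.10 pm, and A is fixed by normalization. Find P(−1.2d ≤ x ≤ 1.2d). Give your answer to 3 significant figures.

The probability is P = ∫ |Ψ|² dx over [−1.2d, 1.2d].
With A² fixed by ∫|Ψ|² = 1, i.e. A² = (d)^(−1), substitute and integrate.
Both integrals are even about x = 0, so only the x ≥ 0 halves are needed (the factors of 2 cancel). Let u = x/d; then A² and the length scale cancel, so P = ∫_{0}^{1.2} e^(-2·u) du ÷ ∫_{0}^{∞} e^(-2·u) du.
Using ∫ e^(-2·u) du = -e^(-2·u)/2, the numerator is 1/2 - e^(-12/5)/2 and the denominator is 1/2.
This works out to P = 0.9093.

P ≈ 0.909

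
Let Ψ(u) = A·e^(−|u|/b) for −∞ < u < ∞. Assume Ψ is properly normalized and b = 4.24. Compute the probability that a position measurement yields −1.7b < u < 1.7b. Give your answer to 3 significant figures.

P ≈ 0.967

P = ∫_{−1.7b}^{1.7b} |Ψ(u)|² du.
Since A² = 1/(b), this is the region integral divided by the full normalization integral.
By symmetry take twice the u ≥ 0 contribution in numerator and denominator; the 2's cancel. In terms of t = u/b (A² and the length scale cancel between numerator and denominator), P = [∫_{0}^{1.7} e^(-2·t) dt] / [∫_{0}^{∞} e^(-2·t) dt].
Using ∫ e^(-2·t) dt = -e^(-2·t)/2, the numerator is 1/2 - e^(-17/5)/2 and the denominator is 1/2.
This works out to P = 0.9666.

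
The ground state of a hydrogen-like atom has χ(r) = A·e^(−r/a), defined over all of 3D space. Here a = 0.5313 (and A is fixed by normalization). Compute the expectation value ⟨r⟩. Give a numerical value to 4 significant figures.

⟨r⟩ ≈ 0.7970

⟨r⟩ = ∫ r |χ|² 4πr² dr over the full domain.
The ratio of the moment integral to the normalization integral gives ⟨r⟩ = 3·a/2.
Putting a = 0.5313 gives 0.79695.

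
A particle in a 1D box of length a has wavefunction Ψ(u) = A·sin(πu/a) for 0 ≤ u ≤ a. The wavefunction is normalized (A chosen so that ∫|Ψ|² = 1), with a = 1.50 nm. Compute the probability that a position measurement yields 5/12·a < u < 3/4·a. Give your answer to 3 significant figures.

The probability is P = ∫ |Ψ|² du over [5/12·a, 3/4·a].
With A² fixed by ∫|Ψ|² = 1, i.e. A² = (a/2)^(−1), substitute and integrate.
Substituting t = u/a, A² and the length scale cancel in the ratio: P = ∫_{5/12}^{3/4} sin(π·t)^2 dt / ∫_{0}^{1} sin(π·t)^2 dt.
Using ∫ sin(π·t)^2 dt = t/2 - sin(2·π·t)/(4·π), the numerator is 3/(8·π) + 1/6 and the denominator is 1/2.
Taking the ratio, P = (9 + 4·π)/(12·π).

P ≈ 0.572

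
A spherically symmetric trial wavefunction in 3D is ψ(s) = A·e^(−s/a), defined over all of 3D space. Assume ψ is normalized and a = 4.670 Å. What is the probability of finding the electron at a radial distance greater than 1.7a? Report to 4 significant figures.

With dV = 4πs²ds, the probability is ∫|ψ|² dV over s > 1.7a.
A² is fixed by ∫₀^∞ 4πs²|ψ|² ds = 1, i.e. A² = (π·a^3)^(−1).
Substituting u = s/a, A², 4π and the length scale all cancel in the ratio: P = ∫_{1.7}^{∞} u^2·e^(-2·u) du / ∫_{0}^{∞} u^2·e^(-2·u) du.
An antiderivative of u^2·e^(-2·u) is -(2·u^2 + 2·u + 1)·e^(-2·u)/4; evaluating from 1.7 to ∞ gives 509·e^(-17/5)/200, while the full integral is 1/4.
The region integral divided by the full integral gives P = 0.33974.

P ≈ 0.3397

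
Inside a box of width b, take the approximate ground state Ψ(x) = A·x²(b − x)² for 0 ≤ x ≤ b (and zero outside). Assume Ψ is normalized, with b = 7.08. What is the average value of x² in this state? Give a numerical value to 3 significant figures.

By definition ⟨x²⟩ = ∫ x^2 |Ψ(x)|² dx.
Expanding the polynomial and integrating term by term, the ratio of the moment integral to the normalization integral gives ⟨x²⟩ = 3·b^2/11.
Putting b = 7.08 gives 13.67.

⟨x^2⟩ ≈ 13.7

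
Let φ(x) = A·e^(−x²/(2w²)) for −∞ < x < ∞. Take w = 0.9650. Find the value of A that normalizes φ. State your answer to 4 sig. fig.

A ≈ 0.7646

Normalization requires ∫|φ|² dx = 1, integrated from −∞ to ∞.
With φ = A·e^(−x²/(2w²)), the integral evaluates to A²·[√(π)·w].
So A² = (√(π)·w)^(−1).
Plugging in w = 0.9650 yields A = 0.76463.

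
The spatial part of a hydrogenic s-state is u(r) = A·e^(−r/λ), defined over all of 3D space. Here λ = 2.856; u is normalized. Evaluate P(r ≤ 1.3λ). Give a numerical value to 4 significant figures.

With dV = 4πr²dr, the probability is ∫|u|² dV over r ≤ 1.3λ.
A² is fixed by ∫₀^∞ 4πr²|u|² dr = 1, i.e. A² = (π·λ^3)^(−1).
In terms of t = r/λ (A², 4π and the length scale all cancel between numerator and denominator), P = [∫_{0}^{1.3} t^2·e^(-2·t) dt] / [∫_{0}^{∞} t^2·e^(-2·t) dt].
An antiderivative of t^2·e^(-2·t) is -(2·t^2 + 2·t + 1)·e^(-2·t)/4; evaluating from 0 to 1.3 gives 1/4 - 349·e^(-13/5)/200, while the full integral is 1/4.
This evaluates to P = 0.48157.

P ≈ 0.4816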